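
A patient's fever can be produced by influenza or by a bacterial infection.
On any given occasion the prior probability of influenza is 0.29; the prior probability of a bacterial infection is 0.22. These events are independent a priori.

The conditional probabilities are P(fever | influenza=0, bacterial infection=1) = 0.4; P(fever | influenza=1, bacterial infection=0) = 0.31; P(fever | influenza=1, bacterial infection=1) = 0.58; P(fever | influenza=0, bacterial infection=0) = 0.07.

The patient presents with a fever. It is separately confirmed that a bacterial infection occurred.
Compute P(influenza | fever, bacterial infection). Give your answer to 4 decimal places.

Enumerate both values of influenza and weight by the priors:
  P(fever | bacterial infection) = 0.4·0.71 + 0.58·0.29
        = 0.284000 + 0.168200 = 0.452200
Keeping only the influenza-present terms gives 0.168200, so
  P(influenza | fever, bacterial infection) = 0.168200 / 0.452200 ≈ 0.3720

P(influenza | fever, bacterial infection) ≈ 0.3720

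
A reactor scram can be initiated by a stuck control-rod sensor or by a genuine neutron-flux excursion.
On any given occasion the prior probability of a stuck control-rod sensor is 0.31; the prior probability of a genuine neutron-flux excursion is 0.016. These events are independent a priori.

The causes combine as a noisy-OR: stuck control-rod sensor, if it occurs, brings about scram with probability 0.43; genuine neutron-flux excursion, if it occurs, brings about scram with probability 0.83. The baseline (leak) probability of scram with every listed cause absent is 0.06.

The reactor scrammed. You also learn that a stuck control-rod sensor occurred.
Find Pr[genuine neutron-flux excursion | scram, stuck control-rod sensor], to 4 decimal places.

Pr[genuine neutron-flux excursion | scram, stuck control-rod sensor] ≈ 0.0309

Under noisy-OR, P(scram | causes) = 1 − (1−0.06)·∏(1−qᵢ) over the active causes.
Weight on genuine neutron-flux excursion=true, given the evidence: 0.908914*0.016 = 0.014543
Denominator P(scram | stuck control-rod sensor): 0.4642*0.984 + 0.908914*0.016 = 0.471316
Posterior = 0.014543 / 0.471316 ≈ 0.0309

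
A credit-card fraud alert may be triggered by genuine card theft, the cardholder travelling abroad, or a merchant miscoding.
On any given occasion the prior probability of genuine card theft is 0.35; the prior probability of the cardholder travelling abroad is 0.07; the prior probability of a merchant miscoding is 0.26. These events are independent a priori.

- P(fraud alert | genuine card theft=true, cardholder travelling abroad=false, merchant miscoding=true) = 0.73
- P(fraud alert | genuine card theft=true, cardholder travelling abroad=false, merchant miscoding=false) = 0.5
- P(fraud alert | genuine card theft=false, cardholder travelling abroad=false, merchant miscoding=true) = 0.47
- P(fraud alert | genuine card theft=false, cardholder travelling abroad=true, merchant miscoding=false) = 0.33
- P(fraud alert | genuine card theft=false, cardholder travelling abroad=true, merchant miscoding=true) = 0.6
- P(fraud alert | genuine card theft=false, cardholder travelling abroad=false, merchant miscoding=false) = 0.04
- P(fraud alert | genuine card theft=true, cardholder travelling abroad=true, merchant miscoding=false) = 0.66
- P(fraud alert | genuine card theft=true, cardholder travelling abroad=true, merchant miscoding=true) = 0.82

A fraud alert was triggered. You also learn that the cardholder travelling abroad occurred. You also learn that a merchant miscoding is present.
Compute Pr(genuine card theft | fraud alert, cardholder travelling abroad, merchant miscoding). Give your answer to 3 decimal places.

Pr(genuine card theft | fraud alert, cardholder travelling abroad, merchant miscoding) ≈ 0.424

Weight on genuine card theft=true, given the evidence: 0.82×0.35 = 0.287000
The normalizing constant is 0.6×0.65 + 0.82×0.35 = 0.677000
P(genuine card theft | fraud alert, cardholder travelling abroad, merchant miscoding) = 0.287000/0.677000 ≈ 0.424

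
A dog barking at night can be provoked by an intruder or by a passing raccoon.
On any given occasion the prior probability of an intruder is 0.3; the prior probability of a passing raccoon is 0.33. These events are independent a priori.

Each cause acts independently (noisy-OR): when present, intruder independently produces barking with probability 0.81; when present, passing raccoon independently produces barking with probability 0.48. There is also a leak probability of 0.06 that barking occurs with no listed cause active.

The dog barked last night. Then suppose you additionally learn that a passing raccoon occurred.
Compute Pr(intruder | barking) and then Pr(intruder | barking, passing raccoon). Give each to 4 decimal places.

Under noisy-OR, P(barking | causes) = 1 − (1−0.06)·∏(1−qᵢ) over the active causes.
P(barking) = 0.06×0.7×0.67 + 0.5112×0.7×0.33 + 0.8214×0.3×0.67 + 0.907128×0.3×0.33 = 0.028140 + 0.118087 + 0.165101 + 0.089806 = 0.401134
The intruder-present share is 0.165101 + 0.089806 = 0.254907.
Hence the posterior is 0.254907/0.401134 ≈ 0.6355.

With the extra evidence:
For the numerator, keep only intruder=true terms: 0.907128*0.3 = 0.272138
The normalizing constant is 0.5112*0.7 + 0.907128*0.3 = 0.629978
Posterior = 0.272138 / 0.629978 ≈ 0.4320

Pr(intruder | barking) ≈ 0.6355; Pr(intruder | barking, passing raccoon) ≈ 0.4320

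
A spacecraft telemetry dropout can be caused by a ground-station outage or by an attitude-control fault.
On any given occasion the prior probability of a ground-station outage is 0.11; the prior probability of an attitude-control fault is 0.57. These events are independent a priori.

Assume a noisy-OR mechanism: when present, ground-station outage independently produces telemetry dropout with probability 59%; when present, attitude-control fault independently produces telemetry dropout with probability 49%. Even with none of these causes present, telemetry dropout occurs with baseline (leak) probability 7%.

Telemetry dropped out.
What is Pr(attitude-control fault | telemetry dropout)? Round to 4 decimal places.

Pr(attitude-control fault | telemetry dropout) ≈ 0.8498

Under noisy-OR, P(telemetry dropout | causes) = 1 − (1−0.07)·∏(1−qᵢ) over the active causes.
Enumerate the 4 (ground-station outage, attitude-control fault) configurations and weight by the priors:
  P(telemetry dropout) = 0.07×0.89×0.43 + 0.5257×0.89×0.57 + 0.6187×0.11×0.43 + 0.805537×0.11×0.57
        = 0.026789 + 0.266688 + 0.029265 + 0.050507 = 0.373249
Configurations with attitude-control fault contribute 0.317195, so
  P(attitude-control fault | telemetry dropout) = 0.317195 / 0.373249 ≈ 0.8498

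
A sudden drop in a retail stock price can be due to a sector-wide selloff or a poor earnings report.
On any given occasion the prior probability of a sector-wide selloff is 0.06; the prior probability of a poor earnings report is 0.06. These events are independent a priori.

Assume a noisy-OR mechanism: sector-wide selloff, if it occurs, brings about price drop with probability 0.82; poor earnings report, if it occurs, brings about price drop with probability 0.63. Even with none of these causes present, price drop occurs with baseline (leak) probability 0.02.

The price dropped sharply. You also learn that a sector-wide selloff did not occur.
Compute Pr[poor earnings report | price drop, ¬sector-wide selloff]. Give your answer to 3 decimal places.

Pr[poor earnings report | price drop, ¬sector-wide selloff] ≈ 0.670

Under noisy-OR, P(price drop | causes) = 1 − (1−0.02)·∏(1−qᵢ) over the active causes.
P(price drop | ¬sector-wide selloff) = 0.02×0.94 + 0.6374×0.06 = 0.018800 + 0.038244 = 0.057044
Restricting to configurations with poor earnings report present: 0.6374×0.06 = 0.038244.
P(poor earnings report | price drop, ¬sector-wide selloff) = 0.038244 / 0.057044 ≈ 0.670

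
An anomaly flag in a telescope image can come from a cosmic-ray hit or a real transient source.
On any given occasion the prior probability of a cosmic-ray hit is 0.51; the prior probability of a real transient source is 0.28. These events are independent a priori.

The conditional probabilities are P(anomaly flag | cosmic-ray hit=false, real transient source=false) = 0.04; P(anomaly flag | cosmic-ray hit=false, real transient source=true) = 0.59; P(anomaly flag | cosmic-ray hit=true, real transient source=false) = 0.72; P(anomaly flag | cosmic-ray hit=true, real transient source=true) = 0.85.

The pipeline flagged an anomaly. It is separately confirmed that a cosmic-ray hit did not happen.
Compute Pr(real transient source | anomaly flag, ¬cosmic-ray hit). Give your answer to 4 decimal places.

P(anomaly flag | ¬cosmic-ray hit) = 0.04×0.72 + 0.59×0.28 = 0.028800 + 0.165200 = 0.194000
Restricting to configurations with real transient source present: 0.59×0.28 = 0.165200.
Hence the posterior is 0.165200/0.194000 ≈ 0.8515.

Pr(real transient source | anomaly flag, ¬cosmic-ray hit) ≈ 0.8515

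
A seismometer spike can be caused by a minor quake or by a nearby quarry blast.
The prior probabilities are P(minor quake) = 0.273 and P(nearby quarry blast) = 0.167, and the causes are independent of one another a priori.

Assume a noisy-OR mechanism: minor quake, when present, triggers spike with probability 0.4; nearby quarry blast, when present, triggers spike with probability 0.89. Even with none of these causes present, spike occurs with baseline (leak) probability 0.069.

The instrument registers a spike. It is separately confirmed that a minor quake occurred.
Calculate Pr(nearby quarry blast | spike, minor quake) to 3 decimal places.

Under noisy-OR, P(spike | causes) = 1 − (1−0.069)·∏(1−qᵢ) over the active causes.
Sum P(spike|·) weighted by the priors over both values of nearby quarry blast:
  P(spike | minor quake) = 0.4414*0.833 + 0.938554*0.167
        = 0.367686 + 0.156739 = 0.524425
The terms with nearby quarry blast present sum to 0.156739, so
  P(nearby quarry blast | spike, minor quake) = 0.156739 / 0.524425 ≈ 0.299

Pr(nearby quarry blast | spike, minor quake) ≈ 0.299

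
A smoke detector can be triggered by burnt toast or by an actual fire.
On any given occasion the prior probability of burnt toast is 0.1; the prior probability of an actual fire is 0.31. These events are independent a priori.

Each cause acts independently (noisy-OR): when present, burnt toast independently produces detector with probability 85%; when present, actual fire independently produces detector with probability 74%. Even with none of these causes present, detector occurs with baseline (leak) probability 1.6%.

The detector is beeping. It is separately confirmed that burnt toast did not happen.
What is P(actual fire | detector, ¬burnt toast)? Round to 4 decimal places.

Under noisy-OR, P(detector | causes) = 1 − (1−0.016)·∏(1−qᵢ) over the active causes.
P(detector | ¬burnt toast) = 0.016×0.69 + 0.74416×0.31 = 0.011040 + 0.230690 = 0.241730
Restricting to configurations with actual fire present: 0.74416×0.31 = 0.230690.
So P(actual fire | detector, ¬burnt toast) = 0.230690/0.241730 ≈ 0.9543.

P(actual fire | detector, ¬burnt toast) ≈ 0.9543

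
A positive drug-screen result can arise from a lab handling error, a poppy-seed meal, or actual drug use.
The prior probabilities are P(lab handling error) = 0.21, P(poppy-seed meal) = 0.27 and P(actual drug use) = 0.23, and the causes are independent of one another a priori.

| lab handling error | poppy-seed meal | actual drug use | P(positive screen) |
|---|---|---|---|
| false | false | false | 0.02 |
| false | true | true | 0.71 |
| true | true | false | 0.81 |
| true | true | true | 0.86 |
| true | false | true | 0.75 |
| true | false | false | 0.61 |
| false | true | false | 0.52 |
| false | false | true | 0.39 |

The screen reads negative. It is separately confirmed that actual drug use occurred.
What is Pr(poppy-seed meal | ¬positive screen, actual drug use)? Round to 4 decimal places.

P(¬positive screen | actual drug use) = 0.61·0.79·0.73 + 0.29·0.79·0.27 + 0.25·0.21·0.73 + 0.14·0.21·0.27 = 0.351787 + 0.061857 + 0.038325 + 0.007938 = 0.459907
The poppy-seed meal-present share is 0.061857 + 0.007938 = 0.069795.
So P(poppy-seed meal | ¬positive screen, actual drug use) = 0.069795/0.459907 ≈ 0.1518.

Pr(poppy-seed meal | ¬positive screen, actual drug use) ≈ 0.1518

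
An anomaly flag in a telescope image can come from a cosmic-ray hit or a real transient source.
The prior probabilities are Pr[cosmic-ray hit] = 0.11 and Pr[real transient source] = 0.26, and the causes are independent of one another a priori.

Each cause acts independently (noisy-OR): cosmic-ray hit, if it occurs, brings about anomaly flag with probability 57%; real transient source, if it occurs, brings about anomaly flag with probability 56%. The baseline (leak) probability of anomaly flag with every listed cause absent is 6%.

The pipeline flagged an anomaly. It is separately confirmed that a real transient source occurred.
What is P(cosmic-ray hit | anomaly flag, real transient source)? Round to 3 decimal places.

Under noisy-OR, P(anomaly flag | causes) = 1 − (1−0.06)·∏(1−qᵢ) over the active causes.
P(anomaly flag | real transient source) = 0.5864·0.89 + 0.822152·0.11 = 0.521896 + 0.090437 = 0.612333
Of this, 0.090437 comes from 0.822152·0.11 (the cosmic-ray hit=true cases).
Hence the posterior is 0.090437/0.612333 ≈ 0.148.

P(cosmic-ray hit | anomaly flag, real transient source) ≈ 0.148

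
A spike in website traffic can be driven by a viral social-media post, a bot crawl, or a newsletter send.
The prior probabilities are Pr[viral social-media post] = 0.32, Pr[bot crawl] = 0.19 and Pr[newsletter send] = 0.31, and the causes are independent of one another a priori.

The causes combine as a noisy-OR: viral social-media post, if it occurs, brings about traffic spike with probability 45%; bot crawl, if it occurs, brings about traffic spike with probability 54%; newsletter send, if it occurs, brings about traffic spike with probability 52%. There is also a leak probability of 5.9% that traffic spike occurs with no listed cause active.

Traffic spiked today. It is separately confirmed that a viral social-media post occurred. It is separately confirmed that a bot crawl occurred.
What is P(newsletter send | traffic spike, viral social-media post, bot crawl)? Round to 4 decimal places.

Under noisy-OR, P(traffic spike | causes) = 1 − (1−0.059)·∏(1−qᵢ) over the active causes.
By total probability over both values of newsletter send:
  P(traffic spike | viral social-media post, bot crawl) = 0.761927×0.69 + 0.885725×0.31
        = 0.525730 + 0.274575 = 0.800305
Configurations with newsletter send contribute 0.274575, so
  P(newsletter send | traffic spike, viral social-media post, bot crawl) = 0.274575 / 0.800305 ≈ 0.3431

P(newsletter send | traffic spike, viral social-media post, bot crawl) ≈ 0.3431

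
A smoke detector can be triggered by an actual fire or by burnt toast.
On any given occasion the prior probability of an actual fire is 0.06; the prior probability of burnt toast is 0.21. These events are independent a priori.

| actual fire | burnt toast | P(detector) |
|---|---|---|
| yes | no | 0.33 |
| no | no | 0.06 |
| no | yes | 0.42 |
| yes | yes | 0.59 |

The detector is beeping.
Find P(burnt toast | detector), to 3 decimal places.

P(detector) = 0.06·0.94·0.79 + 0.42·0.94·0.21 + 0.33·0.06·0.79 + 0.59·0.06·0.21 = 0.044556 + 0.082908 + 0.015642 + 0.007434 = 0.150540
Restricting to configurations with burnt toast present: 0.082908 + 0.007434 = 0.090342.
Hence the posterior is 0.090342/0.150540 ≈ 0.600.

P(burnt toast | detector) ≈ 0.600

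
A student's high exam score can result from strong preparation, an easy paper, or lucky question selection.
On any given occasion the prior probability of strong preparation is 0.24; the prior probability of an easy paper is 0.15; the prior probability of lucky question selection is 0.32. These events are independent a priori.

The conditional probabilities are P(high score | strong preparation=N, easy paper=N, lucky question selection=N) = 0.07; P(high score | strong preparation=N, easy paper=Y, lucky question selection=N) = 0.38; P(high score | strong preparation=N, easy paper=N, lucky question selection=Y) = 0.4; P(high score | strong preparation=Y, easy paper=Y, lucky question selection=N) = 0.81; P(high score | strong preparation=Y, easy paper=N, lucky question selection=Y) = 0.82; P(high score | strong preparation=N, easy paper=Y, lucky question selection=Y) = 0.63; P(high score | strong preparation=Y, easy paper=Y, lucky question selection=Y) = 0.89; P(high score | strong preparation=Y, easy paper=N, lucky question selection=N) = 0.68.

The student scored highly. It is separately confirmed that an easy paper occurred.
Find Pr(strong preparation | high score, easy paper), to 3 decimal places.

Pr(strong preparation | high score, easy paper) ≈ 0.365

By total probability over the 4 (strong preparation, lucky question selection) configurations:
  P(high score | easy paper) = 0.38×0.76×0.68 + 0.63×0.76×0.32 + 0.81×0.24×0.68 + 0.89×0.24×0.32
        = 0.196384 + 0.153216 + 0.132192 + 0.068352 = 0.550144
Keeping only the strong preparation-present terms gives 0.200544, so
  P(strong preparation | high score, easy paper) = 0.200544 / 0.550144 ≈ 0.365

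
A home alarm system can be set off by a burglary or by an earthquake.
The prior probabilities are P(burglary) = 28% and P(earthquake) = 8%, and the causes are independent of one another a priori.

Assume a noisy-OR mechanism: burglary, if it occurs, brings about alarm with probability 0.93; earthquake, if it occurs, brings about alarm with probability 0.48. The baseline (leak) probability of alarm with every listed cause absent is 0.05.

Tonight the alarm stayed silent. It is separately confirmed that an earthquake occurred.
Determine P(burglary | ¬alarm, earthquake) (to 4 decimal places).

Under noisy-OR, P(alarm | causes) = 1 − (1−0.05)·∏(1−qᵢ) over the active causes.
Weight on burglary=true, given the evidence: 0.03458*0.28 = 0.009682
Denominator P(¬alarm | earthquake): 0.494*0.72 + 0.03458*0.28 = 0.365362
P(burglary | ¬alarm, earthquake) = 0.009682/0.365362 ≈ 0.0265

P(burglary | ¬alarm, earthquake) ≈ 0.0265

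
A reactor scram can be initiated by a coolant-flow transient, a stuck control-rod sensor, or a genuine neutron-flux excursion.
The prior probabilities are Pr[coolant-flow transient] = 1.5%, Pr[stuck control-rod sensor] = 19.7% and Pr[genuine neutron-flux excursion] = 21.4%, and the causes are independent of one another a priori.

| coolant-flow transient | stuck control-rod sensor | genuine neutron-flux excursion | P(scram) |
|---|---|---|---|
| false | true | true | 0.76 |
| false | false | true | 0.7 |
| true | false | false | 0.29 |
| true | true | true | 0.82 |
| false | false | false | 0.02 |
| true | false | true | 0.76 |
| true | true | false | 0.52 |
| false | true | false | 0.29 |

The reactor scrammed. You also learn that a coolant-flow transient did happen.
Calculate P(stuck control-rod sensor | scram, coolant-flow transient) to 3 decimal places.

P(stuck control-rod sensor | scram, coolant-flow transient) ≈ 0.268

Weight on stuck control-rod sensor=true, given the evidence: 0.080518 + 0.034570 = 0.115088
The normalizing constant is 0.29·0.803·0.786 + 0.76·0.803·0.214 + 0.52·0.197·0.786 + 0.82·0.197·0.214 = 0.428724
P(stuck control-rod sensor | scram, coolant-flow transient) = 0.115088/0.428724 ≈ 0.268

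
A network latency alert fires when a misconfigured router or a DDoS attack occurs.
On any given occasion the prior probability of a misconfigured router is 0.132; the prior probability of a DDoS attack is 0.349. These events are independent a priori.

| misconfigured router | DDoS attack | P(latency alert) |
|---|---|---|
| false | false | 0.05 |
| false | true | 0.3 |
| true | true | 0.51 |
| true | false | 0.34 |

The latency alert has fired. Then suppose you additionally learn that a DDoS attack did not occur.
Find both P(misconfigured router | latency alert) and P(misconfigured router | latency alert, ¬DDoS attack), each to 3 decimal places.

Sum P(latency alert|·) weighted by the priors over the 4 (misconfigured router, DDoS attack) configurations:
  P(latency alert) = 0.05×0.868×0.651 + 0.3×0.868×0.349 + 0.34×0.132×0.651 + 0.51×0.132×0.349
        = 0.028253 + 0.090880 + 0.029217 + 0.023495 = 0.171845
The terms with misconfigured router present sum to 0.052712, so
  P(misconfigured router | latency alert) = 0.052712 / 0.171845 ≈ 0.307

Now also conditioning on DDoS attack≠true:
By total probability over both values of misconfigured router:
  P(latency alert | ¬DDoS attack) = 0.05×0.868 + 0.34×0.132
        = 0.043400 + 0.044880 = 0.088280
Configurations with misconfigured router contribute 0.044880, so
  P(misconfigured router | latency alert, ¬DDoS attack) = 0.044880 / 0.088280 ≈ 0.508
With DDoS attack excluded, misconfigured router must carry more of the explanatory weight for the latency alert.

P(misconfigured router | latency alert) ≈ 0.307; P(misconfigured router | latency alert, ¬DDoS attack) ≈ 0.508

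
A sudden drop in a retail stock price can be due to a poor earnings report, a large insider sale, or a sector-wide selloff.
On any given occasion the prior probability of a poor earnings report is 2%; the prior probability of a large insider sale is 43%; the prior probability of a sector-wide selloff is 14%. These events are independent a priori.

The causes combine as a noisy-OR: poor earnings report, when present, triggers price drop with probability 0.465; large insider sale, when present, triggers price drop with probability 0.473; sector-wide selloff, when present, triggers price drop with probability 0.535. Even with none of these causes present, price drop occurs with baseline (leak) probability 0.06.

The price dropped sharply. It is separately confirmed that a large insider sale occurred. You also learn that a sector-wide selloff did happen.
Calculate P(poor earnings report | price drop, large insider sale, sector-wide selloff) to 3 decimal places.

P(poor earnings report | price drop, large insider sale, sector-wide selloff) ≈ 0.023

Under noisy-OR, P(price drop | causes) = 1 − (1−0.06)·∏(1−qᵢ) over the active causes.
Enumerate both values of poor earnings report and weight by the priors:
  P(price drop | large insider sale, sector-wide selloff) = 0.769648·0.98 + 0.876762·0.02
        = 0.754255 + 0.017535 = 0.771790
Keeping only the poor earnings report-present terms gives 0.017535, so
  P(poor earnings report | price drop, large insider sale, sector-wide selloff) = 0.017535 / 0.771790 ≈ 0.023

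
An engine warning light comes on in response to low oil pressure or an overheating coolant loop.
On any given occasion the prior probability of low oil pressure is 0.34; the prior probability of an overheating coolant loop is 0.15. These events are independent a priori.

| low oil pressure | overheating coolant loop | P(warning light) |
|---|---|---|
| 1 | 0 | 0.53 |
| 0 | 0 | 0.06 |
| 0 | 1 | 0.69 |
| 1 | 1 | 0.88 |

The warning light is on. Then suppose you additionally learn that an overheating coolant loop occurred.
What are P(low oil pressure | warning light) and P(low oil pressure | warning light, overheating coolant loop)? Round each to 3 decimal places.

P(low oil pressure | warning light) ≈ 0.660; P(low oil pressure | warning light, overheating coolant loop) ≈ 0.397

P(warning light) = 0.06*0.66*0.85 + 0.69*0.66*0.15 + 0.53*0.34*0.85 + 0.88*0.34*0.15 = 0.033660 + 0.068310 + 0.153170 + 0.044880 = 0.300020
The low oil pressure-present share is 0.153170 + 0.044880 = 0.198050.
Hence the posterior is 0.198050/0.300020 ≈ 0.660.

Now condition on the additional information:
By total probability over both values of low oil pressure:
  P(warning light | overheating coolant loop) = 0.69*0.66 + 0.88*0.34
        = 0.455400 + 0.299200 = 0.754600
Configurations with low oil pressure contribute 0.299200, so
  P(low oil pressure | warning light, overheating coolant loop) = 0.299200 / 0.754600 ≈ 0.397
Conditioning on overheating coolant loop lowers the posterior on low oil pressure: the classic explaining-away effect in a common-effect structure.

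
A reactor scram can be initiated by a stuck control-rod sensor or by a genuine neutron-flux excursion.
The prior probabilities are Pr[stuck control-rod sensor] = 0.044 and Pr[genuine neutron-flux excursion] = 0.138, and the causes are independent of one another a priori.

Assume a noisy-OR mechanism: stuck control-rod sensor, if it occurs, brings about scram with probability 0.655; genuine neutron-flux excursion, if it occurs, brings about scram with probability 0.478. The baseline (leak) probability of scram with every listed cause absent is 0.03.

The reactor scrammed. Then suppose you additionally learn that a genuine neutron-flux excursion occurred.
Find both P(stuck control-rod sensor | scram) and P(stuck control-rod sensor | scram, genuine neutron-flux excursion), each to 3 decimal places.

P(stuck control-rod sensor | scram) ≈ 0.252; P(stuck control-rod sensor | scram, genuine neutron-flux excursion) ≈ 0.071

Under noisy-OR, P(scram | causes) = 1 − (1−0.03)·∏(1−qᵢ) over the active causes.
Enumerate the 4 (stuck control-rod sensor, genuine neutron-flux excursion) configurations and weight by the priors:
  P(scram) = 0.03×0.956×0.862 + 0.49366×0.956×0.138 + 0.66535×0.044×0.862 + 0.825313×0.044×0.138
        = 0.024722 + 0.065128 + 0.025235 + 0.005011 = 0.120096
Keeping only the stuck control-rod sensor-present terms gives 0.030246, so
  P(stuck control-rod sensor | scram) = 0.030246 / 0.120096 ≈ 0.252

Now also conditioning on genuine neutron-flux excursion=true:
By total probability over both values of stuck control-rod sensor:
  P(scram | genuine neutron-flux excursion) = 0.49366×0.956 + 0.825313×0.044
        = 0.471939 + 0.036314 = 0.508253
Keeping only the stuck control-rod sensor-present terms gives 0.036314, so
  P(stuck control-rod sensor | scram, genuine neutron-flux excursion) = 0.036314 / 0.508253 ≈ 0.071
This is intercausal reasoning (explaining away): once genuine neutron-flux excursion accounts for the scram, stuck control-rod sensor becomes less likely.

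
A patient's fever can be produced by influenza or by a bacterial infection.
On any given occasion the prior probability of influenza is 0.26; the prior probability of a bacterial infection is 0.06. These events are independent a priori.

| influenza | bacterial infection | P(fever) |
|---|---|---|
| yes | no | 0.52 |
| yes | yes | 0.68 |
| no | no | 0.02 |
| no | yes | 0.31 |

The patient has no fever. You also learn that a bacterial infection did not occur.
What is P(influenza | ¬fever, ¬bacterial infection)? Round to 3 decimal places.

P(influenza | ¬fever, ¬bacterial infection) ≈ 0.147

P(¬fever | ¬bacterial infection) = 0.98×0.74 + 0.48×0.26 = 0.725200 + 0.124800 = 0.850000
Restricting to configurations with influenza present: 0.48×0.26 = 0.124800.
So P(influenza | ¬fever, ¬bacterial infection) = 0.124800/0.850000 ≈ 0.147.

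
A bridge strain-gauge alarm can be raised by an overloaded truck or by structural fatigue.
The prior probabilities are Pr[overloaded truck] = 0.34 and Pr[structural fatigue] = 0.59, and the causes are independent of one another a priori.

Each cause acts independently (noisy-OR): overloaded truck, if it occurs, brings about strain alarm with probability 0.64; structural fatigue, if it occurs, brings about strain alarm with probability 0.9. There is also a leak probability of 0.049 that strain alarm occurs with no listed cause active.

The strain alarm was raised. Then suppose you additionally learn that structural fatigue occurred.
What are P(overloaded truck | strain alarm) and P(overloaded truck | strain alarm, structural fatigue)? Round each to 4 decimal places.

Under noisy-OR, P(strain alarm | causes) = 1 − (1−0.049)·∏(1−qᵢ) over the active causes.
P(strain alarm) = 0.049×0.66×0.41 + 0.9049×0.66×0.59 + 0.65764×0.34×0.41 + 0.965764×0.34×0.59 = 0.013259 + 0.352368 + 0.091675 + 0.193732 = 0.651034
Restricting to configurations with overloaded truck present: 0.091675 + 0.193732 = 0.285407.
P(overloaded truck | strain alarm) = 0.285407 / 0.651034 ≈ 0.4384

Now condition on the additional information:
By total probability over both values of overloaded truck:
  P(strain alarm | structural fatigue) = 0.9049·0.66 + 0.965764·0.34
        = 0.597234 + 0.328360 = 0.925594
Keeping only the overloaded truck-present terms gives 0.328360, so
  P(overloaded truck | strain alarm, structural fatigue) = 0.328360 / 0.925594 ≈ 0.3548
The drop from 0.4384 to 0.3548 is the explaining-away (discounting) effect.

P(overloaded truck | strain alarm) ≈ 0.4384; P(overloaded truck | strain alarm, structural fatigue) ≈ 0.3548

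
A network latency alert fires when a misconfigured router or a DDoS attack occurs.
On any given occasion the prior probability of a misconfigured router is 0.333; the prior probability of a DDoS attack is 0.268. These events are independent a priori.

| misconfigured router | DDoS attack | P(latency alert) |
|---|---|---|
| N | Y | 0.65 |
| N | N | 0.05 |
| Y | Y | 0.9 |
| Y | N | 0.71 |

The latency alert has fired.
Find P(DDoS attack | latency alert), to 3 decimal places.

P(DDoS attack | latency alert) ≈ 0.499

For the numerator, keep only DDoS attack=true terms: 0.116191 + 0.080320 = 0.196511
Denominator P(latency alert): 0.05·0.667·0.732 + 0.65·0.667·0.268 + 0.71·0.333·0.732 + 0.9·0.333·0.268 = 0.393990
Posterior = 0.196511 / 0.393990 ≈ 0.499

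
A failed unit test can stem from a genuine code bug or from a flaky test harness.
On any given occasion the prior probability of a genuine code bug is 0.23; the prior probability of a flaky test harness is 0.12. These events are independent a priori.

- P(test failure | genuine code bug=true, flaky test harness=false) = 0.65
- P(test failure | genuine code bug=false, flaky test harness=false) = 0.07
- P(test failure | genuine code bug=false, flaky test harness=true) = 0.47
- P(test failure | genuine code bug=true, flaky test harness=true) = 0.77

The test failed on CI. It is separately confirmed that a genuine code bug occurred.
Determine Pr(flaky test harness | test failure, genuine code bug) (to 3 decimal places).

Pr(flaky test harness | test failure, genuine code bug) ≈ 0.139

Enumerate both values of flaky test harness and weight by the priors:
  P(test failure | genuine code bug) = 0.65·0.88 + 0.77·0.12
        = 0.572000 + 0.092400 = 0.664400
Configurations with flaky test harness contribute 0.092400, so
  P(flaky test harness | test failure, genuine code bug) = 0.092400 / 0.664400 ≈ 0.139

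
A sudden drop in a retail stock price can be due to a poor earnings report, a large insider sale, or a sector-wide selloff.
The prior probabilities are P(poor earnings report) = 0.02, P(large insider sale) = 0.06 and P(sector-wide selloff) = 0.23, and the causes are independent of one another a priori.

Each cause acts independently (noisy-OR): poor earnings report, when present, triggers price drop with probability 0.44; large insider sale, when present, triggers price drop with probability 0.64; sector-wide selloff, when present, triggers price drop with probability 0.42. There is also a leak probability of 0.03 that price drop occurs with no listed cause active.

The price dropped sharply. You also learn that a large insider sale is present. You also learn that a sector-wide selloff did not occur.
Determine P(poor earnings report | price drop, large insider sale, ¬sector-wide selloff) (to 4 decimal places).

Under noisy-OR, P(price drop | causes) = 1 − (1−0.03)·∏(1−qᵢ) over the active causes.
Sum P(price drop|·) weighted by the priors over both values of poor earnings report:
  P(price drop | large insider sale, ¬sector-wide selloff) = 0.6508·0.98 + 0.804448·0.02
        = 0.637784 + 0.016089 = 0.653873
Keeping only the poor earnings report-present terms gives 0.016089, so
  P(poor earnings report | price drop, large insider sale, ¬sector-wide selloff) = 0.016089 / 0.653873 ≈ 0.0246

P(poor earnings report | price drop, large insider sale, ¬sector-wide selloff) ≈ 0.0246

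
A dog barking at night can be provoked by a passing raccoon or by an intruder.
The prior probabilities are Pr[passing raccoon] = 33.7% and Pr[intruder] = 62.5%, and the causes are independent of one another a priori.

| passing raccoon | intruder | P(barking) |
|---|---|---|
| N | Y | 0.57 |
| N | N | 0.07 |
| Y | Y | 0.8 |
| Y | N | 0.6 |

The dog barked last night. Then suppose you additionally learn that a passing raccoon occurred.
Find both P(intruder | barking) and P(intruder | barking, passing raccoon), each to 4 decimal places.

Weight on intruder=true, given the evidence: 0.236194 + 0.168500 = 0.404694
The normalizing constant is 0.07×0.663×0.375 + 0.57×0.663×0.625 + 0.6×0.337×0.375 + 0.8×0.337×0.625 = 0.497923
Posterior = 0.404694 / 0.497923 ≈ 0.8128

Now also conditioning on passing raccoon=true:
Sum P(barking|·) weighted by the priors over both values of intruder:
  P(barking | passing raccoon) = 0.6*0.375 + 0.8*0.625
        = 0.225000 + 0.500000 = 0.725000
Configurations with intruder contribute 0.500000, so
  P(intruder | barking, passing raccoon) = 0.500000 / 0.725000 ≈ 0.6897

P(intruder | barking) ≈ 0.8128; P(intruder | barking, passing raccoon) ≈ 0.6897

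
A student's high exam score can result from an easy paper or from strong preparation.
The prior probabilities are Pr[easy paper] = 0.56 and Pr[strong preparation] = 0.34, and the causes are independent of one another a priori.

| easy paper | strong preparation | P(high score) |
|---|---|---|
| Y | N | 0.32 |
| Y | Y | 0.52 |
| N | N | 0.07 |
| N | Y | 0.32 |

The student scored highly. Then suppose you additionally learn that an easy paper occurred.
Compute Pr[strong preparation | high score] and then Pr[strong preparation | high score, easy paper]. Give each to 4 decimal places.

P(high score) = 0.07·0.44·0.66 + 0.32·0.44·0.34 + 0.32·0.56·0.66 + 0.52·0.56·0.34 = 0.020328 + 0.047872 + 0.118272 + 0.099008 = 0.285480
Of this, 0.146880 comes from 0.047872 + 0.099008 (the strong preparation=true cases).
So P(strong preparation | high score) = 0.146880/0.285480 ≈ 0.5145.

Now also conditioning on easy paper=true:
P(high score | easy paper) = 0.32*0.66 + 0.52*0.34 = 0.211200 + 0.176800 = 0.388000
Of this, 0.176800 comes from 0.52*0.34 (the strong preparation=true cases).
P(strong preparation | high score, easy paper) = 0.176800 / 0.388000 ≈ 0.4557

Pr[strong preparation | high score] ≈ 0.5145; Pr[strong preparation | high score, easy paper] ≈ 0.4557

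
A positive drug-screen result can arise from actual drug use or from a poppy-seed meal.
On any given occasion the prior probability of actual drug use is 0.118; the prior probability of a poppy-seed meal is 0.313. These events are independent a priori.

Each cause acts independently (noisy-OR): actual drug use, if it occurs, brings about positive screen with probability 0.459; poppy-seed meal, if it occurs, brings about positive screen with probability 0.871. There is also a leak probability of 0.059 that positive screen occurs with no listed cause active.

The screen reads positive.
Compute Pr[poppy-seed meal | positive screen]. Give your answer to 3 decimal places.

Under noisy-OR, P(positive screen | causes) = 1 − (1−0.059)·∏(1−qᵢ) over the active causes.
P(positive screen) = 0.059·0.882·0.687 + 0.878611·0.882·0.313 + 0.490919·0.118·0.687 + 0.934329·0.118·0.313 = 0.035750 + 0.242555 + 0.039797 + 0.034509 = 0.352611
Restricting to configurations with poppy-seed meal present: 0.242555 + 0.034509 = 0.277064.
So P(poppy-seed meal | positive screen) = 0.277064/0.352611 ≈ 0.786.

Pr[poppy-seed meal | positive screen] ≈ 0.786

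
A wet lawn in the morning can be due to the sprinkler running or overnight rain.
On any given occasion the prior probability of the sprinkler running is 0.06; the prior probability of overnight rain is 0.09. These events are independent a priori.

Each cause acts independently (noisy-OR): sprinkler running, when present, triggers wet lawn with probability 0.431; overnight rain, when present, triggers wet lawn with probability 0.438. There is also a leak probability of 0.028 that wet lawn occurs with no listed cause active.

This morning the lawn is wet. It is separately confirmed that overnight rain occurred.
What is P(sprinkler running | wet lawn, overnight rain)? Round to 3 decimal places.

Under noisy-OR, P(wet lawn | causes) = 1 − (1−0.028)·∏(1−qᵢ) over the active causes.
Sum P(wet lawn|·) weighted by the priors over both values of sprinkler running:
  P(wet lawn | overnight rain) = 0.453736*0.94 + 0.689176*0.06
        = 0.426512 + 0.041351 = 0.467863
Configurations with sprinkler running contribute 0.041351, so
  P(sprinkler running | wet lawn, overnight rain) = 0.041351 / 0.467863 ≈ 0.088

P(sprinkler running | wet lawn, overnight rain) ≈ 0.088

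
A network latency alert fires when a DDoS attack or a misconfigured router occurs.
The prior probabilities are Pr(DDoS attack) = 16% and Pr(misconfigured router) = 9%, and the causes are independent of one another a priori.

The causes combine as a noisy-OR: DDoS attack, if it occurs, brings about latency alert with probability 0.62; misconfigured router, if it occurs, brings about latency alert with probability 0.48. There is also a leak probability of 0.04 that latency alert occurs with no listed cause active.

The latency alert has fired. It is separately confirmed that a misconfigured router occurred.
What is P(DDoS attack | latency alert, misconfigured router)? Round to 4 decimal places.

P(DDoS attack | latency alert, misconfigured router) ≈ 0.2356

Under noisy-OR, P(latency alert | causes) = 1 − (1−0.04)·∏(1−qᵢ) over the active causes.
Weight on DDoS attack=true, given the evidence: 0.810304×0.16 = 0.129649
Normalizer over all consistent configurations: 0.5008×0.84 + 0.810304×0.16 = 0.550321
Posterior = 0.129649 / 0.550321 ≈ 0.2356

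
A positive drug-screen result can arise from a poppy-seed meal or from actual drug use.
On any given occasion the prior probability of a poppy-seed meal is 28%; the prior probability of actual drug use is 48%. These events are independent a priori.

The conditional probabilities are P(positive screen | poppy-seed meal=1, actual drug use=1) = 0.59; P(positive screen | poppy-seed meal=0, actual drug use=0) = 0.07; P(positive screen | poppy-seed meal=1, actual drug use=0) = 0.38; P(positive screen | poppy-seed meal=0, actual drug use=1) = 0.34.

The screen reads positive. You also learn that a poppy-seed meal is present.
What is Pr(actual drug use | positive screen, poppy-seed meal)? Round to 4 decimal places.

Pr(actual drug use | positive screen, poppy-seed meal) ≈ 0.5890

By total probability over both values of actual drug use:
  P(positive screen | poppy-seed meal) = 0.38·0.52 + 0.59·0.48
        = 0.197600 + 0.283200 = 0.480800
The terms with actual drug use present sum to 0.283200, so
  P(actual drug use | positive screen, poppy-seed meal) = 0.283200 / 0.480800 ≈ 0.5890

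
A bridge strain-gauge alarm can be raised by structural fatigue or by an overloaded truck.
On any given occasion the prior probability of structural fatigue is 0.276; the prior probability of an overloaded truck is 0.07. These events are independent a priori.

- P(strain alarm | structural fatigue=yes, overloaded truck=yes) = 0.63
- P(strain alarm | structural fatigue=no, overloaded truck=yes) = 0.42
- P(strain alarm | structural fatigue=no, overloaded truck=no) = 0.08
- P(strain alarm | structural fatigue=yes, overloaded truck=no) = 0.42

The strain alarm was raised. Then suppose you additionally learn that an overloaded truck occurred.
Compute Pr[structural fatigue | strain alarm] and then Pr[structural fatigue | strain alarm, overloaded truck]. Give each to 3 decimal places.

For the numerator, keep only structural fatigue=true terms: 0.107806 + 0.012172 = 0.119978
Normalizer over all consistent configurations: 0.08·0.724·0.93 + 0.42·0.724·0.07 + 0.42·0.276·0.93 + 0.63·0.276·0.07 = 0.195130
P(structural fatigue | strain alarm) = 0.119978/0.195130 ≈ 0.615

With the extra evidence:
P(strain alarm | overloaded truck) = 0.42×0.724 + 0.63×0.276 = 0.304080 + 0.173880 = 0.477960
Restricting to configurations with structural fatigue present: 0.63×0.276 = 0.173880.
So P(structural fatigue | strain alarm, overloaded truck) = 0.173880/0.477960 ≈ 0.364.
— overloaded truck explains away the evidence for structural fatigue.

Pr[structural fatigue | strain alarm] ≈ 0.615; Pr[structural fatigue | strain alarm, overloaded truck] ≈ 0.364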